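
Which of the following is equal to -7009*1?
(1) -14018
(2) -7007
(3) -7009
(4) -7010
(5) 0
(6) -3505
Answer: 3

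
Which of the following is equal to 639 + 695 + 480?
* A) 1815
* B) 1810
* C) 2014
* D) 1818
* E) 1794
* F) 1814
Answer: F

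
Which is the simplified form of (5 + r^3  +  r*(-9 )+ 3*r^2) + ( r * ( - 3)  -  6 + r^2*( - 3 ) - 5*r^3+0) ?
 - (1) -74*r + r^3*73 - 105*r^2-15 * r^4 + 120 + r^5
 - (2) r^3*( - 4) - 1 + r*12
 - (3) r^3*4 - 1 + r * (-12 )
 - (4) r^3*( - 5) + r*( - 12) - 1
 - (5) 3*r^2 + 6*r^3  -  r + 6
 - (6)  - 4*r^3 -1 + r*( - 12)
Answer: 6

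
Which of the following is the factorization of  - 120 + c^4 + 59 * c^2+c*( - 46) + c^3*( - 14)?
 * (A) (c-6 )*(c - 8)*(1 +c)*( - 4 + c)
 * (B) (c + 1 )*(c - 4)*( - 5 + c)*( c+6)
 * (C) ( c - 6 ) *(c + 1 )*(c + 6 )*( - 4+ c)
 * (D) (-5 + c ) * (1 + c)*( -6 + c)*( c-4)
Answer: D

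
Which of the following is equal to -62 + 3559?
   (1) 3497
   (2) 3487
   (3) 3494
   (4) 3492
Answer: 1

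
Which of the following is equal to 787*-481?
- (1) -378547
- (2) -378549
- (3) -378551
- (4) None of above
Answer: 1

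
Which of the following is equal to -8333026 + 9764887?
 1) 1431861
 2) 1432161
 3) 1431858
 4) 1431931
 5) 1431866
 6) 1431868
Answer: 1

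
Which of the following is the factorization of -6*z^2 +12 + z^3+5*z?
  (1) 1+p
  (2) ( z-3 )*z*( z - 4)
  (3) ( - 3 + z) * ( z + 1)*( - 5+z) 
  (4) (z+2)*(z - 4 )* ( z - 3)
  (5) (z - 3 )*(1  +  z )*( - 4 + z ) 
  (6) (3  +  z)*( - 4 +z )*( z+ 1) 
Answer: 5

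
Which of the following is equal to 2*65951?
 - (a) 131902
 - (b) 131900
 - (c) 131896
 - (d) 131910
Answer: a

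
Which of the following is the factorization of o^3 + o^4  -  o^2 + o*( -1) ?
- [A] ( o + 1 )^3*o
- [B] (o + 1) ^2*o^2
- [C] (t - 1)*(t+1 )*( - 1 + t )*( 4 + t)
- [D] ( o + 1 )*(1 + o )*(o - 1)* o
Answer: D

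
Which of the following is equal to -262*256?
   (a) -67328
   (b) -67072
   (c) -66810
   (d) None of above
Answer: b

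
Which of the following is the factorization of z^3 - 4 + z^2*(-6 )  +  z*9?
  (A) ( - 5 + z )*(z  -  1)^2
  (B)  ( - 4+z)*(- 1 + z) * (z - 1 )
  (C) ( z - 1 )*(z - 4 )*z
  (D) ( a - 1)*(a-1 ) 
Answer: B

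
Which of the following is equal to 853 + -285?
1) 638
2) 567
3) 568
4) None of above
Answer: 3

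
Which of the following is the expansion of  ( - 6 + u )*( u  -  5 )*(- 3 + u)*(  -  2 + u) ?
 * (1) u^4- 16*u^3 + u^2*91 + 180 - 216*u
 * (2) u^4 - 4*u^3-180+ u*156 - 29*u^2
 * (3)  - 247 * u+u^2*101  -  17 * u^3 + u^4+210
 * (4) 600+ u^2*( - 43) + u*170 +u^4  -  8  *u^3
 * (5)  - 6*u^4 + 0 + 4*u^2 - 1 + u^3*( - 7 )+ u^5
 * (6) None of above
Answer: 1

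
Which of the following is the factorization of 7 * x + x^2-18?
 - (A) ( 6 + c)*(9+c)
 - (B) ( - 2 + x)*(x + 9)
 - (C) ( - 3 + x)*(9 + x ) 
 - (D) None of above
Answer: B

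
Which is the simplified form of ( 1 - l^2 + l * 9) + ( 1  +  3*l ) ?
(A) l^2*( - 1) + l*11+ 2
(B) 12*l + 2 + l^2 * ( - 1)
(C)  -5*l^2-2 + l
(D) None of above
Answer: B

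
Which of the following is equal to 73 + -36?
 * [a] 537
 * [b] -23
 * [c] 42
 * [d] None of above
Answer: d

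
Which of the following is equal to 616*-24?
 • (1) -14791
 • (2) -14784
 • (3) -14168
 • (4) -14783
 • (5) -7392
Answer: 2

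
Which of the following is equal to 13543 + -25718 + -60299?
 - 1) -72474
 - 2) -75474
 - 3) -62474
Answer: 1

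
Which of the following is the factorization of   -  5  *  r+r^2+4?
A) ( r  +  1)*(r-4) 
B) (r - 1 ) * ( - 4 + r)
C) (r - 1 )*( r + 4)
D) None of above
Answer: B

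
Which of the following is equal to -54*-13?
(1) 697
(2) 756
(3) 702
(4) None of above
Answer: 3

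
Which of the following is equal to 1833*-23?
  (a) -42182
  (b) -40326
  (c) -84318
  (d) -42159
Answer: d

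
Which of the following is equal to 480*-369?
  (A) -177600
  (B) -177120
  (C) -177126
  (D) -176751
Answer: B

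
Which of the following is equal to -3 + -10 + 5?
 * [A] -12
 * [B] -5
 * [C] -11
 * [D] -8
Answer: D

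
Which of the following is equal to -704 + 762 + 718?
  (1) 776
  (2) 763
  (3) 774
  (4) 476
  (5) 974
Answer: 1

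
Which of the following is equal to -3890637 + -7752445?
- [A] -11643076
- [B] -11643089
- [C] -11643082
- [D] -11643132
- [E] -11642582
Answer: C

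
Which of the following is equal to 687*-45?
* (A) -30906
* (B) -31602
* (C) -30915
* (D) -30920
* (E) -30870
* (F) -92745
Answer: C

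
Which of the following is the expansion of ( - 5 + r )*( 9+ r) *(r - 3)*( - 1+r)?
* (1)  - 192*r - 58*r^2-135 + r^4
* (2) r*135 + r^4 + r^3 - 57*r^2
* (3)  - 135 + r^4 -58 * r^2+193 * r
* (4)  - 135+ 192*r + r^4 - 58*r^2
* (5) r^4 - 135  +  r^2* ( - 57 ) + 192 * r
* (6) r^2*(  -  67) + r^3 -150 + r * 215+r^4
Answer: 4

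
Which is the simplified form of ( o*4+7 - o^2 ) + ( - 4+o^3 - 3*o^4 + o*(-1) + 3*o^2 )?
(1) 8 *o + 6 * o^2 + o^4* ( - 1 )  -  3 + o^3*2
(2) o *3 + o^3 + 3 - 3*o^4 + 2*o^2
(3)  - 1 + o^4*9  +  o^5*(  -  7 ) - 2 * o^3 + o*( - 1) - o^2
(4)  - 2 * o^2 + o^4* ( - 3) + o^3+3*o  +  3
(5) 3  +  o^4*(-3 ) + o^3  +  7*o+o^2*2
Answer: 2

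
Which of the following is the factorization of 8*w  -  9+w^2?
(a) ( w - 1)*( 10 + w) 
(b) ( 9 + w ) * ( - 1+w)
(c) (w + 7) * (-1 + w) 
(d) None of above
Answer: b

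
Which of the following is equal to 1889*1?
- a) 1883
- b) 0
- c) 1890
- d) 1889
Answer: d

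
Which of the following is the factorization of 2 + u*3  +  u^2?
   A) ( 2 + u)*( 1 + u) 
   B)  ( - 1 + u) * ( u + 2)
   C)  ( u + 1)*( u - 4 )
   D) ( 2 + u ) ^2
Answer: A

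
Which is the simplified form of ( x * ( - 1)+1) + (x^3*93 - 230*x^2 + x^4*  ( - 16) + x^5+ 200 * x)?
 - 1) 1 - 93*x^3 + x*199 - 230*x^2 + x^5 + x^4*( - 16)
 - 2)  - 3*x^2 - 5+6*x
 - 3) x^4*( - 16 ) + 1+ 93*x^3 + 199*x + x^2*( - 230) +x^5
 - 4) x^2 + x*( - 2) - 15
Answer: 3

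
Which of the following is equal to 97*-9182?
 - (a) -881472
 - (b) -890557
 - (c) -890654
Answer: c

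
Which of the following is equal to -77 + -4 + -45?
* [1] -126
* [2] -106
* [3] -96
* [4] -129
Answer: 1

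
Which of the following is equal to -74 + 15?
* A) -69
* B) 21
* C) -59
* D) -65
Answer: C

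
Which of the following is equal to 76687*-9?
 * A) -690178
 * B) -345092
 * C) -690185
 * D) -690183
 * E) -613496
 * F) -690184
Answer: D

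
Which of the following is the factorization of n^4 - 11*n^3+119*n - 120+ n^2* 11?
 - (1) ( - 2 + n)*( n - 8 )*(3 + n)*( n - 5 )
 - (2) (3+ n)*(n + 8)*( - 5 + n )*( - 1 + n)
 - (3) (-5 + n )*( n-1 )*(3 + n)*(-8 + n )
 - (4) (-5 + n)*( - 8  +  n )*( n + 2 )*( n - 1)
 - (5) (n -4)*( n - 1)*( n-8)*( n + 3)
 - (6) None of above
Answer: 3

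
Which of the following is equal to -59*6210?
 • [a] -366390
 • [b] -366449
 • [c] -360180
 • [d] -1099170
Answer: a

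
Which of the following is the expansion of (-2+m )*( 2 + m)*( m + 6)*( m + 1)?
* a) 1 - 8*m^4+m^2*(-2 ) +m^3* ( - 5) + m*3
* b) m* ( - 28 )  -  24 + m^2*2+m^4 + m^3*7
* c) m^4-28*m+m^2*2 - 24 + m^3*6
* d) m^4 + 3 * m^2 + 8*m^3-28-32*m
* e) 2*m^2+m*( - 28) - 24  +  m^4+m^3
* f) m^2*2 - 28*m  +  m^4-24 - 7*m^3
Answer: b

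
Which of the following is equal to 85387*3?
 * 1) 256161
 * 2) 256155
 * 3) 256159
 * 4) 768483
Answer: 1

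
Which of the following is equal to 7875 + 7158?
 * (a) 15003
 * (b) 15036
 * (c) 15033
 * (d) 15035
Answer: c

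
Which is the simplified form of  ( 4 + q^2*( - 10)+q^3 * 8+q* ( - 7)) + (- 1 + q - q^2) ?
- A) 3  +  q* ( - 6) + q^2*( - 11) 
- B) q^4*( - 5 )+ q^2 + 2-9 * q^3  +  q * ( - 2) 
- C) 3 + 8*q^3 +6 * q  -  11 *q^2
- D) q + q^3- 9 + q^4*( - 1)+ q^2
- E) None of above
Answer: E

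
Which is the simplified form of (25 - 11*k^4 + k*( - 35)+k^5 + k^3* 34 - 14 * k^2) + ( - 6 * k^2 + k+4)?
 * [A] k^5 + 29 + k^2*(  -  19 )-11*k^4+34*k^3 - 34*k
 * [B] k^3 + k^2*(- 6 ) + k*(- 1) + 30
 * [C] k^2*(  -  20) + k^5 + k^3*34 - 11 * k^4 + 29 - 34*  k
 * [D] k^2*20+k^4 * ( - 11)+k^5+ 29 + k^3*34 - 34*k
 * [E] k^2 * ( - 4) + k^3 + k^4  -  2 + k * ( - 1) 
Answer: C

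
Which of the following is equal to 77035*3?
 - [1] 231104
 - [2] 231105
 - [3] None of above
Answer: 2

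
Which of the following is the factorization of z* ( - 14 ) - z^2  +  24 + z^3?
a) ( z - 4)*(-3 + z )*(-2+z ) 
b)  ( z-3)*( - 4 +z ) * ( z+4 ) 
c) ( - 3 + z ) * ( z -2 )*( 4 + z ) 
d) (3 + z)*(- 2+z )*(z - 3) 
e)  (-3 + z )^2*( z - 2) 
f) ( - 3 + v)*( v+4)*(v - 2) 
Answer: c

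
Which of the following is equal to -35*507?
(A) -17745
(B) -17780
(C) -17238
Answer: A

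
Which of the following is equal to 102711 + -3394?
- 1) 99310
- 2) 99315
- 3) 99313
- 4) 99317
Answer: 4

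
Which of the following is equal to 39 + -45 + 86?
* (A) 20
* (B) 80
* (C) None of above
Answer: B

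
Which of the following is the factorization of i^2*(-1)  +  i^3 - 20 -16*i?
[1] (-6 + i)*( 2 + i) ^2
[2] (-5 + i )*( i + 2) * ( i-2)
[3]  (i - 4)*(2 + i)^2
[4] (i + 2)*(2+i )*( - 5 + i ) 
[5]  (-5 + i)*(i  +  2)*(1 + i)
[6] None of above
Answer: 4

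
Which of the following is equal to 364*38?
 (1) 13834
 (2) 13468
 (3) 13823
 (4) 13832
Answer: 4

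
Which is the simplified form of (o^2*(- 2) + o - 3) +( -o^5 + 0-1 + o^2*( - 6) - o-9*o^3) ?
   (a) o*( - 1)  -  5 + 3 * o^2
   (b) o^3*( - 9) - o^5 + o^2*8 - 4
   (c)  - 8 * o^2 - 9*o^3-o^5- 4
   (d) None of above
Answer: c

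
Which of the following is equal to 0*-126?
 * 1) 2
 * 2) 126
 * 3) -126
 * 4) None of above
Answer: 4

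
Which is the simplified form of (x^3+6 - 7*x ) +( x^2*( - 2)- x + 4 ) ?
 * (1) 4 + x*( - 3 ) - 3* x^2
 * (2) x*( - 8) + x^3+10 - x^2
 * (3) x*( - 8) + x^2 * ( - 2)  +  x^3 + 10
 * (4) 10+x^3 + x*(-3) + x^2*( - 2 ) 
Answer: 3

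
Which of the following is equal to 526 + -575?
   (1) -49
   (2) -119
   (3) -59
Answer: 1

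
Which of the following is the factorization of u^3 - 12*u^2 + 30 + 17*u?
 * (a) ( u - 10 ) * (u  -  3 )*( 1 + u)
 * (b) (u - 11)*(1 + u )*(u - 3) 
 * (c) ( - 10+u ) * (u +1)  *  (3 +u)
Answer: a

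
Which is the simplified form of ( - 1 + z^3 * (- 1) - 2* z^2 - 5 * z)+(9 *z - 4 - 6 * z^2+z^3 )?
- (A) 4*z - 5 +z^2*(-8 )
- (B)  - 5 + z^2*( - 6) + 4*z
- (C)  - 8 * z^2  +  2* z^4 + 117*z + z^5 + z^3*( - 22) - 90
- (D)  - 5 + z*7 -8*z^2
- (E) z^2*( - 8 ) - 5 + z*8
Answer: A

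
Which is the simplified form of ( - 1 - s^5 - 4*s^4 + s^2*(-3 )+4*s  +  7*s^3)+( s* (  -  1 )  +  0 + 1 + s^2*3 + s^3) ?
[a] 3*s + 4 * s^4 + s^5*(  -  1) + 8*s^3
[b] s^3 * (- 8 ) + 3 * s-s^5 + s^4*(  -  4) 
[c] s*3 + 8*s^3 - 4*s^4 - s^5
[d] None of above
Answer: c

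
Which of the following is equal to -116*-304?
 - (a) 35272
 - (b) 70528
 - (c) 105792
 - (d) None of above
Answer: d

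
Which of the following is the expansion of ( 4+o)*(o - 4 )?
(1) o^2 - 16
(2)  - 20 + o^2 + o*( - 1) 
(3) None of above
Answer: 1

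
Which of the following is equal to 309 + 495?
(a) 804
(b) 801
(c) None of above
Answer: a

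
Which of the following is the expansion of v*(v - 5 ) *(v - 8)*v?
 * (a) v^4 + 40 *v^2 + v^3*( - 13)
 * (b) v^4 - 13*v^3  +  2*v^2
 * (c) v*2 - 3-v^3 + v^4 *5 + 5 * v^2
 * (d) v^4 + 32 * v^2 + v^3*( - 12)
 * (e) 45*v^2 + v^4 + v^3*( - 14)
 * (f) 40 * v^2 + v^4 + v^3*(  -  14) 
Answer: a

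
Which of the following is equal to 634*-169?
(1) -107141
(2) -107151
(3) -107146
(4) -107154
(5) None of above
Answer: 3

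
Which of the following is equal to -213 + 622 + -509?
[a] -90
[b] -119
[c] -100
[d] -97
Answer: c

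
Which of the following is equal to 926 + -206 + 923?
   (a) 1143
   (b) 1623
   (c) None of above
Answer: c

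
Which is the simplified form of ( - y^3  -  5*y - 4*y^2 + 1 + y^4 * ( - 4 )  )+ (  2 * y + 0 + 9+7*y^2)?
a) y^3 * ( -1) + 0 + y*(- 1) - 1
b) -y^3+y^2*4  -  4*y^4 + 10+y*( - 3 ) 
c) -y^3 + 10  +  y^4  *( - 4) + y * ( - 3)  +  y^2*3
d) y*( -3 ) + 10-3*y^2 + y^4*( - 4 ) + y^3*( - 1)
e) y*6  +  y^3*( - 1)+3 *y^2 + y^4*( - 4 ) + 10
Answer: c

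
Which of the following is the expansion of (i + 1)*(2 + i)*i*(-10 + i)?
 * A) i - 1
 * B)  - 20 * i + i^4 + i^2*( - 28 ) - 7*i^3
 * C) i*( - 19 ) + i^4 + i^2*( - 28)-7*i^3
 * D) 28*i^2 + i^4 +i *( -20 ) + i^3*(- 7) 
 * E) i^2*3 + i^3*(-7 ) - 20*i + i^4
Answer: B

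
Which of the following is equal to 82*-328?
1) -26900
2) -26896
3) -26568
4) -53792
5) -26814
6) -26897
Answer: 2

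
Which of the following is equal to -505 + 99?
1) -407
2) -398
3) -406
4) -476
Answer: 3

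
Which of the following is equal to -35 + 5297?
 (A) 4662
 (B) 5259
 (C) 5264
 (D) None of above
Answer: D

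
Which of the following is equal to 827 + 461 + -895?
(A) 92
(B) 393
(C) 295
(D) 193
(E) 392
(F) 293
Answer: B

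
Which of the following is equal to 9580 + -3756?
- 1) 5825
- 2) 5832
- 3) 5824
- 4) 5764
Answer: 3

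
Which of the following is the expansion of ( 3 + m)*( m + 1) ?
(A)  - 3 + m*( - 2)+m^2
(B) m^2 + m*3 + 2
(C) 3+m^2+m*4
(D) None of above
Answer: C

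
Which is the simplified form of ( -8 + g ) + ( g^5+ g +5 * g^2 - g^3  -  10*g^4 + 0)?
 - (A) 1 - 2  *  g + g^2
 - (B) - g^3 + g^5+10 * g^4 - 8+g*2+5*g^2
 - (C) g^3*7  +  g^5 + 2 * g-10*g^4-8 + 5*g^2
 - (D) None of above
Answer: D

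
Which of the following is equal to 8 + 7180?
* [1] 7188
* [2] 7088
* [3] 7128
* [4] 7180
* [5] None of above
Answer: 1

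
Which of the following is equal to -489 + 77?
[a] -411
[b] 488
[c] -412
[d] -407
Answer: c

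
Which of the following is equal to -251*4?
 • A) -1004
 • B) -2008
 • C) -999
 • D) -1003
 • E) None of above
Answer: A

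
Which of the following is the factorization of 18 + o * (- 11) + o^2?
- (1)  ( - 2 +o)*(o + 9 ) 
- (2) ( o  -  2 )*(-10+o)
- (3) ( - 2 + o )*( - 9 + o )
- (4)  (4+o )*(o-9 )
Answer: 3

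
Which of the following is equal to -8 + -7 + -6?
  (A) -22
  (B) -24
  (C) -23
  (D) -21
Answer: D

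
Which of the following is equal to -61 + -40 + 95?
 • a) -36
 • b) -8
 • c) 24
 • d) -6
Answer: d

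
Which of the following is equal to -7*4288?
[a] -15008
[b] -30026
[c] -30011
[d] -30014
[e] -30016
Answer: e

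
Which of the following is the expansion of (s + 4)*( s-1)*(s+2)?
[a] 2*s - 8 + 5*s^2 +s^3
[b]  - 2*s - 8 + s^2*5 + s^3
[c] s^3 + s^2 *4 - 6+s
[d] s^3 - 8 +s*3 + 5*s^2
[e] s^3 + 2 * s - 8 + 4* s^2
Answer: a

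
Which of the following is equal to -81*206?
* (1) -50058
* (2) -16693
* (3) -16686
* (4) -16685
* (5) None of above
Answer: 3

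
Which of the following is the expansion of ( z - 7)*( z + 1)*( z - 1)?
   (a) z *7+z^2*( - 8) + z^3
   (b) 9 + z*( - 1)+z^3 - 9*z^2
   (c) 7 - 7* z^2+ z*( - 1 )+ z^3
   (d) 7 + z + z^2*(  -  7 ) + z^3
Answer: c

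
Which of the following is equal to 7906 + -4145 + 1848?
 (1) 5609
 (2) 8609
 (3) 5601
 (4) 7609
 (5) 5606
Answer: 1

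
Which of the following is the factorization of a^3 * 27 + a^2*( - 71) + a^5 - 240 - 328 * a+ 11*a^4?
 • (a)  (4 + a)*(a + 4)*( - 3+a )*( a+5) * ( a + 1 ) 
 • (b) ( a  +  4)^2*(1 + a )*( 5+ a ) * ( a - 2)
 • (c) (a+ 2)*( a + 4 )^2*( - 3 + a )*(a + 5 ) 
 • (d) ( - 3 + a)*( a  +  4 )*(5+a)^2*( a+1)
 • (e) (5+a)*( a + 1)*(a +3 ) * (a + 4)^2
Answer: a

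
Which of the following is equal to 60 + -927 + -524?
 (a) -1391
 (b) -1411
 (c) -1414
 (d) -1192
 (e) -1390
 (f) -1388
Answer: a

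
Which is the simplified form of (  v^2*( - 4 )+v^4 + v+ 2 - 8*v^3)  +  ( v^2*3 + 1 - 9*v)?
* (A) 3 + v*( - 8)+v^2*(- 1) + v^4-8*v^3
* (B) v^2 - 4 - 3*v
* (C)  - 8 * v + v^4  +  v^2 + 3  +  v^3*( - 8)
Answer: A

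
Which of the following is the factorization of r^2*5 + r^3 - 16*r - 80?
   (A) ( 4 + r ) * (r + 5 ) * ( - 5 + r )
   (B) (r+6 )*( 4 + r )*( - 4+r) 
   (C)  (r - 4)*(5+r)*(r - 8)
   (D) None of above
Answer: D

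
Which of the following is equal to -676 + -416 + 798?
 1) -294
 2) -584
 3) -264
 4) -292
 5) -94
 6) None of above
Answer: 1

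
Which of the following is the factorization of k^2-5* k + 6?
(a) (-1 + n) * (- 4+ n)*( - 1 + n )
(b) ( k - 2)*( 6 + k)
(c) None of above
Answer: c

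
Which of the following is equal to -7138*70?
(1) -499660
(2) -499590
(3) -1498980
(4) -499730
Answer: 1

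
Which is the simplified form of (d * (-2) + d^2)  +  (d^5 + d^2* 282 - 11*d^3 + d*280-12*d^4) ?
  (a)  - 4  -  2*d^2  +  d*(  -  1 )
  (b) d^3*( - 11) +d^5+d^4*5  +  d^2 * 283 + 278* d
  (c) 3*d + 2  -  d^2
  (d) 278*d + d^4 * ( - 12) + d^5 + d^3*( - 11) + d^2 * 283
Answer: d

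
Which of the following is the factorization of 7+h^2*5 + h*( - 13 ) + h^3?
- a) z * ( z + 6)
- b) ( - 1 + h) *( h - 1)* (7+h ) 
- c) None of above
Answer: b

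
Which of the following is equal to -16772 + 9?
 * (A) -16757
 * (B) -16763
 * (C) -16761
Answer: B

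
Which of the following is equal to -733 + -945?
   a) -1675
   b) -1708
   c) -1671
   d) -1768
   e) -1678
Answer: e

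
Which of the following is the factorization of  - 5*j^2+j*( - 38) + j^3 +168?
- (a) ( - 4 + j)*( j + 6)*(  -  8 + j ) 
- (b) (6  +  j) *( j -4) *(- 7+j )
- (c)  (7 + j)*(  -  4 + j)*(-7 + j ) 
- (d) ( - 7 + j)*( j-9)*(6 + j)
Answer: b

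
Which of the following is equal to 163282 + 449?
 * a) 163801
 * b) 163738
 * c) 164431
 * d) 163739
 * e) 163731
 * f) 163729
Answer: e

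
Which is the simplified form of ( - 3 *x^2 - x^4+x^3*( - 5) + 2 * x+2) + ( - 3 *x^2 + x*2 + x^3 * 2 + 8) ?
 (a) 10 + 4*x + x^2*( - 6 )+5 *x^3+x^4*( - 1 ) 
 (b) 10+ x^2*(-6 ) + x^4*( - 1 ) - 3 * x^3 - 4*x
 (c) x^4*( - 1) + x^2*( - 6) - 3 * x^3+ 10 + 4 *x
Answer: c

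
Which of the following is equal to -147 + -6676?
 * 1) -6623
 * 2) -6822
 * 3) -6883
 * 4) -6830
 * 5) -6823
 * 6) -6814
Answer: 5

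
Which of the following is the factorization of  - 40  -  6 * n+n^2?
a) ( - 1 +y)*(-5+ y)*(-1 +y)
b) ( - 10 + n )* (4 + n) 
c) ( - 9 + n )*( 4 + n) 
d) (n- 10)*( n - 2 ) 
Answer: b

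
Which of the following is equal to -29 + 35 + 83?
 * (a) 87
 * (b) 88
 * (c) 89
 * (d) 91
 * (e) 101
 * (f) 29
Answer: c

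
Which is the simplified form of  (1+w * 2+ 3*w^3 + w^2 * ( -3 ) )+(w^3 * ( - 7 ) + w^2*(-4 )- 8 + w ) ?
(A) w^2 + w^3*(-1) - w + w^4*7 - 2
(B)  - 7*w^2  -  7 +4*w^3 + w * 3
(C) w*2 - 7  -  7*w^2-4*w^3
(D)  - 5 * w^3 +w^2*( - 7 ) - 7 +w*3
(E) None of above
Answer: E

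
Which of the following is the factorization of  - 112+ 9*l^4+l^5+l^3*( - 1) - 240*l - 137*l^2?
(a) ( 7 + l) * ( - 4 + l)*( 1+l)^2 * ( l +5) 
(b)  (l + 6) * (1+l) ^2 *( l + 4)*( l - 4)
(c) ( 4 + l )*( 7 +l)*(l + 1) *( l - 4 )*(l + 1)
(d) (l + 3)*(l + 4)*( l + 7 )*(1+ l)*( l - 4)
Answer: c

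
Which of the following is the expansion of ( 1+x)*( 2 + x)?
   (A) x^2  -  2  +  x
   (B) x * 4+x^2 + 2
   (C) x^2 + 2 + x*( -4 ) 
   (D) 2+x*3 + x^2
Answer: D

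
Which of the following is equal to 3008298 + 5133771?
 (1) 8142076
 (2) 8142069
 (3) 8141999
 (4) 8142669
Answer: 2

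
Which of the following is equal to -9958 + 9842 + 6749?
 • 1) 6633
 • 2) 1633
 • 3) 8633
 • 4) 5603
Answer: 1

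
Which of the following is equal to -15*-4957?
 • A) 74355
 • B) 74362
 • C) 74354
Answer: A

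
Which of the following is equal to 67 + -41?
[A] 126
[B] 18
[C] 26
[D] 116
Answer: C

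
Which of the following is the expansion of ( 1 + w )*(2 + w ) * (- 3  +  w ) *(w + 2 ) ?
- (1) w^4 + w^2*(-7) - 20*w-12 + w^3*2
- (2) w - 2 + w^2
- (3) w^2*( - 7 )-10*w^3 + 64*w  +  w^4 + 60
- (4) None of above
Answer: 1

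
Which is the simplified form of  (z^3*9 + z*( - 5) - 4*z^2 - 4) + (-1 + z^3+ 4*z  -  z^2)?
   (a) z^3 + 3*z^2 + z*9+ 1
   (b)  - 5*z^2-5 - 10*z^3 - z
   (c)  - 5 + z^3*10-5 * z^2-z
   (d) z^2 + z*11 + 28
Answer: c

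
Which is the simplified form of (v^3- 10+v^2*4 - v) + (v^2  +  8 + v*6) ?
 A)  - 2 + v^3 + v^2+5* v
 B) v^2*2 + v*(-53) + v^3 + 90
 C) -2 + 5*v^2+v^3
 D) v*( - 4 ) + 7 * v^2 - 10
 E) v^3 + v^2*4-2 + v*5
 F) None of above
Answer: F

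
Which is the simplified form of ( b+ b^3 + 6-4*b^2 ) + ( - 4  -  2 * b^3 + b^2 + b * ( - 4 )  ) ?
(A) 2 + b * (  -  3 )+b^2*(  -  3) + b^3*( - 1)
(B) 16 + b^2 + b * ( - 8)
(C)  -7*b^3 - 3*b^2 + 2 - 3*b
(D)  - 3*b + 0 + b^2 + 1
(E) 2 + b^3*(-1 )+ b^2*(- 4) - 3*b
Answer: A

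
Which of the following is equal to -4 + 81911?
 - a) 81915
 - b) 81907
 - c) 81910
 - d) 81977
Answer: b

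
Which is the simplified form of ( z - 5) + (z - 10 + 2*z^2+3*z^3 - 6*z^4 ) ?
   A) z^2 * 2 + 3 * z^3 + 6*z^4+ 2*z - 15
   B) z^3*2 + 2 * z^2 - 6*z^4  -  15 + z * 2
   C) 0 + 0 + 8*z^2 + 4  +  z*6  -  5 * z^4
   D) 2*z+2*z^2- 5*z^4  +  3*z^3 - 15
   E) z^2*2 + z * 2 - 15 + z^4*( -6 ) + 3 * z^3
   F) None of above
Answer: E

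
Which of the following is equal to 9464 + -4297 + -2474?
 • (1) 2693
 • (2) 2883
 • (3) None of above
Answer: 1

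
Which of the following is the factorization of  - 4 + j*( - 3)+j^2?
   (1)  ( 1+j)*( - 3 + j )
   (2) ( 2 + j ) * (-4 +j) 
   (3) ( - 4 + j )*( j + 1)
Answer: 3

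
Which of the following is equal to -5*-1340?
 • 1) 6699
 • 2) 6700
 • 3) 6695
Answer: 2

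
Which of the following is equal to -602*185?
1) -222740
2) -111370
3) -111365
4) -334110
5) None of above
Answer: 2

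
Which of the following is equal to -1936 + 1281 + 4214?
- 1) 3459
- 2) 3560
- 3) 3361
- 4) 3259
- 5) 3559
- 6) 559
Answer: 5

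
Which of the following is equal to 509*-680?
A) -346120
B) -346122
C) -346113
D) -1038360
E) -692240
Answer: A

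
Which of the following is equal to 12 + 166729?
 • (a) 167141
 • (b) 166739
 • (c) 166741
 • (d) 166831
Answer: c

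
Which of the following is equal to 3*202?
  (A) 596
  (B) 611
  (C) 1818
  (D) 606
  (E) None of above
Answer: D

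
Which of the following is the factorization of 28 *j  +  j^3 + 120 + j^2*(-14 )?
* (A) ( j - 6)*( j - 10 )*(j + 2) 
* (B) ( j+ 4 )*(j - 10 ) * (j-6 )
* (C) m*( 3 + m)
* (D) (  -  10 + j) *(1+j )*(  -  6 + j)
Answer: A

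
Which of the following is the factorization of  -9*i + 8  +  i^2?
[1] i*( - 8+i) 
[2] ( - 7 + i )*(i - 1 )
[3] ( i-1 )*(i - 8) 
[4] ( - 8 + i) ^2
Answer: 3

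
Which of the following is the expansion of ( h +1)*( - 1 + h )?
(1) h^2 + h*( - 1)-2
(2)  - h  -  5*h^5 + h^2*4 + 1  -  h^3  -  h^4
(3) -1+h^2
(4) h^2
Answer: 3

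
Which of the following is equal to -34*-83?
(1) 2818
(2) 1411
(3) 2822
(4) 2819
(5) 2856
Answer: 3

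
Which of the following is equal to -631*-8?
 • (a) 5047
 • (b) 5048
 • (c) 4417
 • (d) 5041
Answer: b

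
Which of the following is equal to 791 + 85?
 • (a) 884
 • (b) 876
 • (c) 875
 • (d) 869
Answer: b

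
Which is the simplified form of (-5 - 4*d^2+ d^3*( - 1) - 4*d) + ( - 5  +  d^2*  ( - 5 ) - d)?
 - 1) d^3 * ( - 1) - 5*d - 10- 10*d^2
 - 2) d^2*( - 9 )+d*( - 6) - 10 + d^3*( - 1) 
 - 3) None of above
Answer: 3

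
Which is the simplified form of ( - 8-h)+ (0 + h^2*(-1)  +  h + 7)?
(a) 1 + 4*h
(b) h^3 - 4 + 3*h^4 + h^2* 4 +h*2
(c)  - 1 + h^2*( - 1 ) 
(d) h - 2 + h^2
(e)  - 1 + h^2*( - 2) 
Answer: c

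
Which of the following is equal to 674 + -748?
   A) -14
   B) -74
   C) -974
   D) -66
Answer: B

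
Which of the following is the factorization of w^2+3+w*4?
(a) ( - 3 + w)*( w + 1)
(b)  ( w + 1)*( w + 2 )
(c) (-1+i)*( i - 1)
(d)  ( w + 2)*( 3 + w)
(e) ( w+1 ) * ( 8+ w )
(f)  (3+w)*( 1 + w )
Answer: f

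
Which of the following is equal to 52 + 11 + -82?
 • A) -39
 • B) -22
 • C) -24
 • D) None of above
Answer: D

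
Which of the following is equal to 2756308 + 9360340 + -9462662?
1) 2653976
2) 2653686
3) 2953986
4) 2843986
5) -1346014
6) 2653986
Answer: 6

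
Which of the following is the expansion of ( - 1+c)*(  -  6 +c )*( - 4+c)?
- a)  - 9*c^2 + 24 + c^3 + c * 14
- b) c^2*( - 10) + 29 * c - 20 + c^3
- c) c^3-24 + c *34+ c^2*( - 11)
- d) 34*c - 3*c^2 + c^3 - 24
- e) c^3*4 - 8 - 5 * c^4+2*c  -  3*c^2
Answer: c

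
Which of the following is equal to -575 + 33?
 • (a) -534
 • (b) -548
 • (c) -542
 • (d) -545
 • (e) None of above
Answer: c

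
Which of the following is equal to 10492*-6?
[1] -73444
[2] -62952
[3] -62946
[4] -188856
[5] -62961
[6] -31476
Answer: 2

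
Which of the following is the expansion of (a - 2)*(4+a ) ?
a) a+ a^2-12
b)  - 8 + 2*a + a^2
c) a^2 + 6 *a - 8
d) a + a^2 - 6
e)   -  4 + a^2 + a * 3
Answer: b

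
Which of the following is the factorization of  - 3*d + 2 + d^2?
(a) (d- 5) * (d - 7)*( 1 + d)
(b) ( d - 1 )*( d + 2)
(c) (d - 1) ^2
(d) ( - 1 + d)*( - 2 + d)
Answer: d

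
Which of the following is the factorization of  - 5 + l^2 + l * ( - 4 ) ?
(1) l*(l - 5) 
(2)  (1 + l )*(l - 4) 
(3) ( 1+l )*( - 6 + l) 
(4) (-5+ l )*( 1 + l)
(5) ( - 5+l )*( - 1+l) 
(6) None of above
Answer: 4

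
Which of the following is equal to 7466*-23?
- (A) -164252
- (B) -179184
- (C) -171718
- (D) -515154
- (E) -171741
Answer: C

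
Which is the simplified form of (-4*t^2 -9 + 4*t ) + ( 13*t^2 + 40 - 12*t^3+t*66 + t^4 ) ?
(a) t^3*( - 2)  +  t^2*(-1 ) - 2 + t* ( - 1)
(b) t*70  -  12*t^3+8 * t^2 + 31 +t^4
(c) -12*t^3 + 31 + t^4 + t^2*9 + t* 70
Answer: c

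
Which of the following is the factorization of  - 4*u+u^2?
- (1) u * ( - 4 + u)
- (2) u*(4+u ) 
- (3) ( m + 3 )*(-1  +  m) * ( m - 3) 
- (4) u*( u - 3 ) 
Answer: 1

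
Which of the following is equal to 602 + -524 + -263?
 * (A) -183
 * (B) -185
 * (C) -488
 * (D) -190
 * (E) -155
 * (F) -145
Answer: B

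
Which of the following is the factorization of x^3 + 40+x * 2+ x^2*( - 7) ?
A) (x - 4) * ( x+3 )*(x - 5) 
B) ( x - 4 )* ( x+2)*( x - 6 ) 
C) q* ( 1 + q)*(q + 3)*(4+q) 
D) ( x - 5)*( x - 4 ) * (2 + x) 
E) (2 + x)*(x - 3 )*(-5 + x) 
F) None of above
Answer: D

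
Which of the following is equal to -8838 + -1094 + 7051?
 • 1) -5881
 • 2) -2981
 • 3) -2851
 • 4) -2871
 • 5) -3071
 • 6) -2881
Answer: 6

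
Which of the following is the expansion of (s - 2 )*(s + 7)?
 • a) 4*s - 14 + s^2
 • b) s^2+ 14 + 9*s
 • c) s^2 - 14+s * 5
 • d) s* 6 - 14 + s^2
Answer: c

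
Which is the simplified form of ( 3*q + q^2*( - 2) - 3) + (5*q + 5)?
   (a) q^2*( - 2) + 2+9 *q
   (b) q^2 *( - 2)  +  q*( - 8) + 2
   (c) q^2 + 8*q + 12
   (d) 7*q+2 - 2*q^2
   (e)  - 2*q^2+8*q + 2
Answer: e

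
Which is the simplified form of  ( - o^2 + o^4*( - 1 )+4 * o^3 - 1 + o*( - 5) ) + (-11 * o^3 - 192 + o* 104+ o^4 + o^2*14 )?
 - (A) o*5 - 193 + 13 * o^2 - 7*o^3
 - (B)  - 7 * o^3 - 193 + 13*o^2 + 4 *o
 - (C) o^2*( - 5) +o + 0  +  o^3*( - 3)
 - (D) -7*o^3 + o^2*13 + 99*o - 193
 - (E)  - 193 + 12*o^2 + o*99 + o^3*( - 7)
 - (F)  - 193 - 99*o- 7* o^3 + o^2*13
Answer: D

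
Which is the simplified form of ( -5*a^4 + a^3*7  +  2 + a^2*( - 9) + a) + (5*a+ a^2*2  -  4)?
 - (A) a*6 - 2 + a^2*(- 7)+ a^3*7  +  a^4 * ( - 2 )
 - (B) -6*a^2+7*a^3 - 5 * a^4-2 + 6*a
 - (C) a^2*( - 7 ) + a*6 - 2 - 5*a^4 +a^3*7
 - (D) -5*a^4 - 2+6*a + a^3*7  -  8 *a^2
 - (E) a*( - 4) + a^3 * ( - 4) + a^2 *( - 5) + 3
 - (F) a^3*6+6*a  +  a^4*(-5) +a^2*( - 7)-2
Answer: C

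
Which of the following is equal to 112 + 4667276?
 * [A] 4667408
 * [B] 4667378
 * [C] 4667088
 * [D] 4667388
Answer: D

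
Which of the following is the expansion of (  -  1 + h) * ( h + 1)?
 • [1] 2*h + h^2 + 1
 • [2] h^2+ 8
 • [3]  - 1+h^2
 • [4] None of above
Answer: 3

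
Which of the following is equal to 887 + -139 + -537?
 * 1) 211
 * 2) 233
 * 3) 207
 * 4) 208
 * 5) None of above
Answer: 1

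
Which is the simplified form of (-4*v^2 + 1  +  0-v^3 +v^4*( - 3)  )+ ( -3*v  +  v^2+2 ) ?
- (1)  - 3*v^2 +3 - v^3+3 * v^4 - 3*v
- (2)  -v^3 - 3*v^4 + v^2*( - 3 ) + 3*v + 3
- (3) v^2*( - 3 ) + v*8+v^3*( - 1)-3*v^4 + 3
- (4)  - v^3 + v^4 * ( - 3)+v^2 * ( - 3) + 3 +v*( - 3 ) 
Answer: 4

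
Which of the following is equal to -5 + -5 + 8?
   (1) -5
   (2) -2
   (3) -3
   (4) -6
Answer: 2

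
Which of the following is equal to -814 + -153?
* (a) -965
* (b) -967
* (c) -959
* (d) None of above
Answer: b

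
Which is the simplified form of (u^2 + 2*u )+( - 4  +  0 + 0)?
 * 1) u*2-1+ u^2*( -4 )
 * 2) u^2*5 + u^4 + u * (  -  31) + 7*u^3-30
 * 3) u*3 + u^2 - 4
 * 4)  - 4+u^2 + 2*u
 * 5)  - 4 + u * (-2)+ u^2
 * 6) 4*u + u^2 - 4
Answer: 4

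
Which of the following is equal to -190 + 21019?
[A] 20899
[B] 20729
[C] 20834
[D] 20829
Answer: D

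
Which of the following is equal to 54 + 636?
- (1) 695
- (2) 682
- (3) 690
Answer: 3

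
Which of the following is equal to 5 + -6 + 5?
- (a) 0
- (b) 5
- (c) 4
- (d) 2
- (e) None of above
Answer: c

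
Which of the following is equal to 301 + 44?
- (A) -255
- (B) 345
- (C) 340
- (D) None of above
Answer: B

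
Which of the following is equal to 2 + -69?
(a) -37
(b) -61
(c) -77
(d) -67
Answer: d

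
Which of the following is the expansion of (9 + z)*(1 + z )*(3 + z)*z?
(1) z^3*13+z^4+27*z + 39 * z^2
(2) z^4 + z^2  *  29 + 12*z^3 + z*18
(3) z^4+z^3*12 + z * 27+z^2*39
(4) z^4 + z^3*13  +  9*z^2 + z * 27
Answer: 1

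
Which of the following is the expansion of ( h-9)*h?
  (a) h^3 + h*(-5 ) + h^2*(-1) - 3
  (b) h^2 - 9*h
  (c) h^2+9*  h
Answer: b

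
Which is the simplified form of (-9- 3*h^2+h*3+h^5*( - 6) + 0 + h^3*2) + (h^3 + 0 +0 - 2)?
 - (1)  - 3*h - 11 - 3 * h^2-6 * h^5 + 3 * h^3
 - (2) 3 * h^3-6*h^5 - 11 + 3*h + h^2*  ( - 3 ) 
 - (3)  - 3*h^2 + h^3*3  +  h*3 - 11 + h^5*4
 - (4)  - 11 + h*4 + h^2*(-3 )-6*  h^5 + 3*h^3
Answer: 2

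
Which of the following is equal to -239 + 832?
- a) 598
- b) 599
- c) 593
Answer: c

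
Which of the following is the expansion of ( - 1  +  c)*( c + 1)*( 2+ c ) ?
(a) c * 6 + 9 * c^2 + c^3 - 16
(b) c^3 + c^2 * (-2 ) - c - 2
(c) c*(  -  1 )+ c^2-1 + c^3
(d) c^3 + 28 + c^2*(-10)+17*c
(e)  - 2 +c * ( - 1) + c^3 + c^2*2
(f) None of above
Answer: e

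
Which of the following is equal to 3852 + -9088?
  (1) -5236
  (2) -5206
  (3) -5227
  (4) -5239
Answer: 1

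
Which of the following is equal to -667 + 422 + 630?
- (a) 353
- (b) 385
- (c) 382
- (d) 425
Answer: b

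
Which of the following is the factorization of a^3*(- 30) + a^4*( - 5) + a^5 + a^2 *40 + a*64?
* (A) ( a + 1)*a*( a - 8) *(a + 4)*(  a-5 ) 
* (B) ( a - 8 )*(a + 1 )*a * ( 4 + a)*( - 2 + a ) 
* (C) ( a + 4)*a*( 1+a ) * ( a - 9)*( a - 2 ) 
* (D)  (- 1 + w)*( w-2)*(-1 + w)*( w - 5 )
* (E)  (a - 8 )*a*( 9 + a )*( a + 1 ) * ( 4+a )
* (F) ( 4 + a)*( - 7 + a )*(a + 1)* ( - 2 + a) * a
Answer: B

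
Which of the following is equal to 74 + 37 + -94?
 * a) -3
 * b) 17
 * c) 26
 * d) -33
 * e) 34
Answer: b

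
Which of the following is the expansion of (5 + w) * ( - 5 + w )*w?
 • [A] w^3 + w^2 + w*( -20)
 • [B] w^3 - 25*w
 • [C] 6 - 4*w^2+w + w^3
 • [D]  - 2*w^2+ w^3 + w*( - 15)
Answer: B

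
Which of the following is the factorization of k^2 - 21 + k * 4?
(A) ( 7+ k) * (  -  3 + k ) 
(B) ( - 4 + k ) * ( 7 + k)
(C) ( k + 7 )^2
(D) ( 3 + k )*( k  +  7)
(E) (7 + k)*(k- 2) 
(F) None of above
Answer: A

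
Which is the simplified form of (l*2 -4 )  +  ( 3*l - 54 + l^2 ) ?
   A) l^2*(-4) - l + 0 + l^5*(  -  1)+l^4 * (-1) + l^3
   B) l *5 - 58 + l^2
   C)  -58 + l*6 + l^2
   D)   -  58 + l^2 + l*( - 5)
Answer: B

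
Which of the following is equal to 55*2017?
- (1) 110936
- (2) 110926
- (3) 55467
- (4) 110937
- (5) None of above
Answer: 5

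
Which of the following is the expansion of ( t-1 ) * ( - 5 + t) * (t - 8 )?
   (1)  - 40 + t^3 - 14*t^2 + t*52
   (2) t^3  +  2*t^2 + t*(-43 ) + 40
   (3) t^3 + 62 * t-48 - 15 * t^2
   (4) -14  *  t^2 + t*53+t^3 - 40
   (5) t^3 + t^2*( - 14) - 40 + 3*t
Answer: 4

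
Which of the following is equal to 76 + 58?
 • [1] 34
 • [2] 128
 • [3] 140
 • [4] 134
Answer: 4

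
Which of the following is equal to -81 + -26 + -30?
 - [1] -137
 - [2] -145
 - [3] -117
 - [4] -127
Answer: 1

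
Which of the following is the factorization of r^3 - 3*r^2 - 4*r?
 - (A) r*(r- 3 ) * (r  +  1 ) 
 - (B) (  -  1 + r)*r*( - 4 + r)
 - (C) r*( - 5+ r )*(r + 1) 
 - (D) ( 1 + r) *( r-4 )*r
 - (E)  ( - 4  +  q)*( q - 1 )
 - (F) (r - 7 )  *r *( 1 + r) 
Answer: D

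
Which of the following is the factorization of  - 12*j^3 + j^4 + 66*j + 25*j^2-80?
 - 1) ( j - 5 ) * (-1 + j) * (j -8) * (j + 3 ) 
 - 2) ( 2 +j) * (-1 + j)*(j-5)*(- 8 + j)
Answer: 2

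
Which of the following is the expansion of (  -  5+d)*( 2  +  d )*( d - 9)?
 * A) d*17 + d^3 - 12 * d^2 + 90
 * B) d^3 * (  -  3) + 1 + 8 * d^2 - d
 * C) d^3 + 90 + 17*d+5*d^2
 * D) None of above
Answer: A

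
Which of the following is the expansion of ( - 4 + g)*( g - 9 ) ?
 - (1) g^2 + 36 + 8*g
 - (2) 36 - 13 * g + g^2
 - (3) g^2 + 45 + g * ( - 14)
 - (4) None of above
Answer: 2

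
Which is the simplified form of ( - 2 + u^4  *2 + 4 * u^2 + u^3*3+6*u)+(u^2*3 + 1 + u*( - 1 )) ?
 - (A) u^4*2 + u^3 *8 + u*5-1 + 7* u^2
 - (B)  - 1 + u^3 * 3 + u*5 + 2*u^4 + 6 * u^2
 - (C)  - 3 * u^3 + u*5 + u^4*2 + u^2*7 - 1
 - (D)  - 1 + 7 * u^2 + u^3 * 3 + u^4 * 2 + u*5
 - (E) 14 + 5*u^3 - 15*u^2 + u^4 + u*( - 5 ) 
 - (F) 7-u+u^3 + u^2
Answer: D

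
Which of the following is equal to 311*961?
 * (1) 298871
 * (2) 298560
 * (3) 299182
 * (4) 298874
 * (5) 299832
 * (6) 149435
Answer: 1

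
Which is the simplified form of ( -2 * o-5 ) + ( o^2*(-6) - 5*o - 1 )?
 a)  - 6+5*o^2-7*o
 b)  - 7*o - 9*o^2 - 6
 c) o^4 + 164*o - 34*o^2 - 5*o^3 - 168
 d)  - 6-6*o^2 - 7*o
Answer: d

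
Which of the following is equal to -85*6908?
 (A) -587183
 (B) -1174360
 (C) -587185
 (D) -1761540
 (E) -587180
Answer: E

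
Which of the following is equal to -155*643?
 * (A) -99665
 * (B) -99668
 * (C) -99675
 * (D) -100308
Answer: A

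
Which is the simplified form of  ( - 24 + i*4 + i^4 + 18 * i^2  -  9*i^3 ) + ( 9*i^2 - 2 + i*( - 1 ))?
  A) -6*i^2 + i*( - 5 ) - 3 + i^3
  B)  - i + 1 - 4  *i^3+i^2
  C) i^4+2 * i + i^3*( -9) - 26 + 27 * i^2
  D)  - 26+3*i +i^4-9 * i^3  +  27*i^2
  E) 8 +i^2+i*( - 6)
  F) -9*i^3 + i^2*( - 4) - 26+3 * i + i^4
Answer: D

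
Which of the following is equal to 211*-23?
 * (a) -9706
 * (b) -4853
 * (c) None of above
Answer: b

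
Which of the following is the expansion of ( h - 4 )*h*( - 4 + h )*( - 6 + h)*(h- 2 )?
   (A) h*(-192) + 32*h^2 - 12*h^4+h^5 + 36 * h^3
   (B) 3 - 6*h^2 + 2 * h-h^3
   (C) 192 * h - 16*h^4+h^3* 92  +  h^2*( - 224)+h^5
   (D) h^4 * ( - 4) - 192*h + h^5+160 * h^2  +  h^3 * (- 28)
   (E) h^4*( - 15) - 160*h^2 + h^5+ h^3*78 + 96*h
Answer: C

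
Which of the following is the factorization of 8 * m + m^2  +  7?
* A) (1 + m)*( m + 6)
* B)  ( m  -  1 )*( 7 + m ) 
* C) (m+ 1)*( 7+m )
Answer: C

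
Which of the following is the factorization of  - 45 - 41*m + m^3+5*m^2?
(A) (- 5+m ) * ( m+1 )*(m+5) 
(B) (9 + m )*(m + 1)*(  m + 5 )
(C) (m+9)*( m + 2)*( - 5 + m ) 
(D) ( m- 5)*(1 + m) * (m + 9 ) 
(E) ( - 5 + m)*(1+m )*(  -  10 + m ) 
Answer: D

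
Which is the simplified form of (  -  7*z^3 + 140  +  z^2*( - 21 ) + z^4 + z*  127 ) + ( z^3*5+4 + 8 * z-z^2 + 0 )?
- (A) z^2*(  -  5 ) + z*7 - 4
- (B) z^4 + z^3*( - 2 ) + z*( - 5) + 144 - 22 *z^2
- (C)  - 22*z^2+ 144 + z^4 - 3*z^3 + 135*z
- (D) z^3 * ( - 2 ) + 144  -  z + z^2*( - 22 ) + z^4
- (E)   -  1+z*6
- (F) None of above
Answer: F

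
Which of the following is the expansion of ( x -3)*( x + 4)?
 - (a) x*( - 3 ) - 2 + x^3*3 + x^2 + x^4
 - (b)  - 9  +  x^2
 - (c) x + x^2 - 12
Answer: c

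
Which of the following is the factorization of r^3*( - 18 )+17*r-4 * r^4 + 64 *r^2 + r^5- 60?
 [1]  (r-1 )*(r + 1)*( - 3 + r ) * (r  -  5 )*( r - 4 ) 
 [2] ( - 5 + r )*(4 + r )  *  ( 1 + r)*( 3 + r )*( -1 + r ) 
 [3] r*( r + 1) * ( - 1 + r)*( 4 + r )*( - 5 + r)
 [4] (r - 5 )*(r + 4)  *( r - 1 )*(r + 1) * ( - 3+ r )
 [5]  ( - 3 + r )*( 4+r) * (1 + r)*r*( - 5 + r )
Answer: 4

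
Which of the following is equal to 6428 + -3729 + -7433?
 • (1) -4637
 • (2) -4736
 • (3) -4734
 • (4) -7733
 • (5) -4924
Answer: 3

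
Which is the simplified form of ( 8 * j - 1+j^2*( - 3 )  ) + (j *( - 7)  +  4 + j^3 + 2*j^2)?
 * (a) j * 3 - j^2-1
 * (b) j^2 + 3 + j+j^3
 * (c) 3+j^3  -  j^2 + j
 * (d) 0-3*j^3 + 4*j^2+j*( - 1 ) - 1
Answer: c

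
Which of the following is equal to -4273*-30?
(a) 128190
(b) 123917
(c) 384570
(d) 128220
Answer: a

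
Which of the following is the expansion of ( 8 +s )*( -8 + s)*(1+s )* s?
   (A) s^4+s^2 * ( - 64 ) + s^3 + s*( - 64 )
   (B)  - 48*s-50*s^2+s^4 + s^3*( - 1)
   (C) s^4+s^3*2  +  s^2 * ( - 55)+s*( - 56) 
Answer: A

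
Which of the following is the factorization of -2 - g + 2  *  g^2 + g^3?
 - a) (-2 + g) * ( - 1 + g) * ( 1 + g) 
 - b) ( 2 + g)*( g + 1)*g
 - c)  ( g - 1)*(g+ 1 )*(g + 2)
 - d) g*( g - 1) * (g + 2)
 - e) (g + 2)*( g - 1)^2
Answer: c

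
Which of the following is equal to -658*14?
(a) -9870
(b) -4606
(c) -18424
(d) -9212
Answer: d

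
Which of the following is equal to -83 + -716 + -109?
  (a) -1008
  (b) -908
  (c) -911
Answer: b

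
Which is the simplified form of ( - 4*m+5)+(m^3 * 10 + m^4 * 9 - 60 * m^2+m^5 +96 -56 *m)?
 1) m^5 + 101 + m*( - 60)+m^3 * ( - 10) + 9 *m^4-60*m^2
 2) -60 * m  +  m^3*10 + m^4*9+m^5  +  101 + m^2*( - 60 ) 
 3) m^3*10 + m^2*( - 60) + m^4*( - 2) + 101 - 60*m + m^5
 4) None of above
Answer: 2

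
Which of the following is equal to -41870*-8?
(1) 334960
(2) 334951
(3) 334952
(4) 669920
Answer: 1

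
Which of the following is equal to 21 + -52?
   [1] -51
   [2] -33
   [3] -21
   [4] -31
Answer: 4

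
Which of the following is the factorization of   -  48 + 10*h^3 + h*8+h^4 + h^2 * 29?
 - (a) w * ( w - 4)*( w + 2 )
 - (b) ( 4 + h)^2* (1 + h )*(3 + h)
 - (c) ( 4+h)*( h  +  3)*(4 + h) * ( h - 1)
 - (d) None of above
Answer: c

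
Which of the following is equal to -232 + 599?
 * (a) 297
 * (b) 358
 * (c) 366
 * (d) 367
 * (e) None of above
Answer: d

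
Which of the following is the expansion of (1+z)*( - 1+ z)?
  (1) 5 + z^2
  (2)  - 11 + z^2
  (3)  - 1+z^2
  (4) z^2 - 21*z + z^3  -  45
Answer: 3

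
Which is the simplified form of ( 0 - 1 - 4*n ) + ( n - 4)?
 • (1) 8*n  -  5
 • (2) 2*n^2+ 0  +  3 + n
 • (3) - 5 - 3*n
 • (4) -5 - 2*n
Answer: 3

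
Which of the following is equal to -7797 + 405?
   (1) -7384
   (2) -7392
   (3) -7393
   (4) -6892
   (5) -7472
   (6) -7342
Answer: 2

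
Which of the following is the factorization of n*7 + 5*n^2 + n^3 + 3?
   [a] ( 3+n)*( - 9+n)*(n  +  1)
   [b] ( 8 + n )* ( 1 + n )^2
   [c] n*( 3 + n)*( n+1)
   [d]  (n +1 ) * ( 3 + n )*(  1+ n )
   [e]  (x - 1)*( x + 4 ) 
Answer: d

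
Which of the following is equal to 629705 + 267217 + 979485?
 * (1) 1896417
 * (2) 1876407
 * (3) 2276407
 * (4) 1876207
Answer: 2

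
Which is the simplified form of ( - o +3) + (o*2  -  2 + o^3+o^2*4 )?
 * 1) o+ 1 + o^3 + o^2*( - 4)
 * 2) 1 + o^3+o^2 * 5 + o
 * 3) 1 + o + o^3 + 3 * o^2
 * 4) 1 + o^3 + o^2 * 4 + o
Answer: 4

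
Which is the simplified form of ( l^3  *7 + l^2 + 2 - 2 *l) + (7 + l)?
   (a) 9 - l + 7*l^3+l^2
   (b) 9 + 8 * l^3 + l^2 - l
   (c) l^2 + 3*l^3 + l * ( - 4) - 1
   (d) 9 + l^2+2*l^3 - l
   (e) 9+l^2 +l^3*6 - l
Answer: a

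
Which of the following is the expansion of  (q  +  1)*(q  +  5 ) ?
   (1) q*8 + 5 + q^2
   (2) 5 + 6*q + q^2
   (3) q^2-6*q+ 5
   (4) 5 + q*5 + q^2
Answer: 2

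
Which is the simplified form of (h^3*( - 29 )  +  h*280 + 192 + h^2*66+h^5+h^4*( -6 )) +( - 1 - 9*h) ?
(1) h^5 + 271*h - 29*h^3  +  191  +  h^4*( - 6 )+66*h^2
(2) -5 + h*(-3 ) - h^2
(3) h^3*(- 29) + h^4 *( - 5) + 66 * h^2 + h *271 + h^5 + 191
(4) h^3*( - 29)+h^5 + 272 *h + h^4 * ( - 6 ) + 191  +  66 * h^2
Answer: 1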